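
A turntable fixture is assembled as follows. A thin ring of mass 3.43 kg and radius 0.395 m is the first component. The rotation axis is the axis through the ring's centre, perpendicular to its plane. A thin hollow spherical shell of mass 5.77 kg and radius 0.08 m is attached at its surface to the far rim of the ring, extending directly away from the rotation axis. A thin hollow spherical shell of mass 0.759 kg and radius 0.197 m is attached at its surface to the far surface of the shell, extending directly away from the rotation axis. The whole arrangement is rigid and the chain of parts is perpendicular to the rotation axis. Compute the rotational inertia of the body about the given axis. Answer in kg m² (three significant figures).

2.31

Thin ring: I_cm = MR² = (3.43)(0.395)² = 0.53517 kg m²; axis through the centre, so I = 0.53517 kg m².
Spherical shell: I_cm = (2/3)MR² = (2/3)(5.77)(0.08)² = 0.024619 kg m²; centre at d = 0.395 + 0.08 = 0.475 m, so the parallel axis theorem gives I = 0.024619 + (5.77)(0.475)² = 1.3265 kg m².
Spherical shell: I_cm = (2/3)MR² = (2/3)(0.759)(0.197)² = 0.019637 kg m²; centre at d = 0.395 + 0.08 + 0.08 + 0.197 = 0.752 m, so the parallel axis theorem gives I = 0.019637 + (0.759)(0.752)² = 0.44885 kg m².
Total I = 0.53517 + 1.3265 + 0.44885 = 2.3105 kg m².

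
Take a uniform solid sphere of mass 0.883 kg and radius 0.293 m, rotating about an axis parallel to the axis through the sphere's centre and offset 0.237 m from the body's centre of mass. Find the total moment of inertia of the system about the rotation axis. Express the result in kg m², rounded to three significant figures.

0.0799

I_cm = (2/5)MR² = (2/5)(0.883)(0.293)² = 0.030322 kg m²; centre at d = 0.237 m, so the parallel axis theorem gives I = 0.030322 + (0.883)(0.237)² = 0.079919 kg m².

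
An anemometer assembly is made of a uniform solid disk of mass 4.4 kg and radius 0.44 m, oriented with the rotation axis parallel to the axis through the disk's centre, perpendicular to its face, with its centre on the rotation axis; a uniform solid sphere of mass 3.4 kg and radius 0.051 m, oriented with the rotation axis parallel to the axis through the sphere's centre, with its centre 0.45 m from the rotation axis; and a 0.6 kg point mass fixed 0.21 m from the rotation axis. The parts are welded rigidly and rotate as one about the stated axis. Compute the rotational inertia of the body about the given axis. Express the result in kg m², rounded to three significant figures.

1.14

Solid disk: I_cm = (1/2)MR² = (1/2)(4.4)(0.44)² = 0.42592 kg m²; axis through the centre, so I = 0.42592 kg m².
Solid sphere: I_cm = (2/5)MR² = (2/5)(3.4)(0.051)² = 0.0035374 kg m²; centre at d = 0.45 m, so the parallel axis theorem gives I = 0.0035374 + (3.4)(0.45)² = 0.69204 kg m².
Point mass: I_cm = 0; centre at d = 0.21 m, so the parallel axis theorem gives I = 0 + (0.6)(0.21)² = 0.02646 kg m².
Total I = 0.42592 + 0.69204 + 0.02646 = 1.1444 kg m².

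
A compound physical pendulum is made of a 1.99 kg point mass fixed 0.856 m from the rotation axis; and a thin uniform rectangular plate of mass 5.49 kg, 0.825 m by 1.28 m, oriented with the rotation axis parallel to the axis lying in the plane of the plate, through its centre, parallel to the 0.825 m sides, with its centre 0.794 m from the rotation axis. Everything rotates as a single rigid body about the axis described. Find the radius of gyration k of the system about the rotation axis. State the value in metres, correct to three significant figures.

0.871

Point mass: I_cm = 0; centre at d = 0.856 m, so the parallel axis theorem gives I = 0 + (1.99)(0.856)² = 1.4581 kg m².
Rectangular plate: I_cm = (1/12)Mb² = (1/12)(5.49)(1.28)² = 0.74957 kg m²; centre at d = 0.794 m, so the parallel axis theorem gives I = 0.74957 + (5.49)(0.794)² = 4.2107 kg m².
Total I = 5.6688 kg m²; total mass M = 7.48 kg.
k = √(I/M) = √(5.6688/7.48) = 0.87055 m.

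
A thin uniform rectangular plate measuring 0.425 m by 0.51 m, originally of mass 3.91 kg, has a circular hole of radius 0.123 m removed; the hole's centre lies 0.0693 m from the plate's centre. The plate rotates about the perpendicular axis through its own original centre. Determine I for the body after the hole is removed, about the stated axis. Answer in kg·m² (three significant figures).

Unpierced body about its centre: I₀ = (1/12)M(a²+b²) = (1/12)(3.91)[(0.425)² + (0.51)²] = 0.1436 kg·m².
The removed disk has mass m = M·πr²/(ab) = (3.91)·π(0.123)²/(0.425·0.51) = 0.85739 kg (same uniform areal density).
Its moment of inertia about the rotation axis (parallel-axis theorem): I_hole = (1/2)mr² + md² = (1/2)(0.85739)(0.123)² + (0.85739)(0.0693)² = 0.010603 kg·m².
Treating the hole as negative mass, I = I₀ − I_hole = 0.1436 − 0.010603 = 0.133 kg·m².

0.133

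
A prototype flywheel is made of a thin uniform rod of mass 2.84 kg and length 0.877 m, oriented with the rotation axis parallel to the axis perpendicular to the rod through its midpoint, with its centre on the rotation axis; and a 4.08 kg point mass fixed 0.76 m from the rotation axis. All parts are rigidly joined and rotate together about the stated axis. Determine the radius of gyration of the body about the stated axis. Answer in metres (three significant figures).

Thin rod: I_cm = (1/12)ML² = (1/12)(2.84)(0.877)² = 0.18203 kg m²; axis through the centre, so I = 0.18203 kg m².
Point mass: I_cm = 0; centre at d = 0.76 m, so I = I_cm + Md² gives I = 0 + (4.08)(0.76)² = 2.3566 kg m².
Total I = 2.5386 kg m²; total mass M = 6.92 kg.
k = √(I/M) = √(2.5386/6.92) = 0.60569 m.

0.606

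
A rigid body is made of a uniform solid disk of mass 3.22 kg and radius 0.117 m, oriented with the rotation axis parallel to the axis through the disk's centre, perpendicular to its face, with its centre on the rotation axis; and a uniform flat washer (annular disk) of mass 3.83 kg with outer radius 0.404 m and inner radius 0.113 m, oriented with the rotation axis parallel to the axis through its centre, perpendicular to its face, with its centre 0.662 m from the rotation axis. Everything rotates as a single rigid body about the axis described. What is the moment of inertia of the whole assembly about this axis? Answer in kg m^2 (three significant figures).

Solid disk: I_cm = (1/2)MR² = (1/2)(3.22)(0.117)² = 0.022039 kg m^2; axis through the centre, so I = 0.022039 kg m^2.
Annular disk: I_cm = (1/2)M(R²+r²) = (1/2)(3.83)[(0.404)² + (0.113)²] = 0.33701 kg m^2; centre at d = 0.662 m, so I = I_cm + Md² gives I = 0.33701 + (3.83)(0.662)² = 2.0155 kg m^2.
Total I = 0.022039 + 2.0155 = 2.0375 kg m^2.

2.04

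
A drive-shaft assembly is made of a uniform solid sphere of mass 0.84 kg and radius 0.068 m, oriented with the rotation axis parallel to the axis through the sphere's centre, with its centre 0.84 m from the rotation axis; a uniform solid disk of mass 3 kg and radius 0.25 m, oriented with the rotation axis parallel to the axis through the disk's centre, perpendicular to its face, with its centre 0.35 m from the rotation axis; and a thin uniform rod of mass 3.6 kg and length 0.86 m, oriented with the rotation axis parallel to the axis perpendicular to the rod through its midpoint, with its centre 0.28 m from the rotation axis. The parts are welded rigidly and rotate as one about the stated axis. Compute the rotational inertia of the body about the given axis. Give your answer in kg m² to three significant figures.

1.56

Solid sphere: I_cm = (2/5)MR² = (2/5)(0.84)(0.068)² = 0.0015537 kg m²; centre at d = 0.84 m, so I = I_cm + Md² gives I = 0.0015537 + (0.84)(0.84)² = 0.59426 kg m².
Solid disk: I_cm = (1/2)MR² = (1/2)(3)(0.25)² = 0.09375 kg m²; centre at d = 0.35 m, so I = I_cm + Md² gives I = 0.09375 + (3)(0.35)² = 0.46125 kg m².
Thin rod: I_cm = (1/12)ML² = (1/12)(3.6)(0.86)² = 0.22188 kg m²; centre at d = 0.28 m, so I = I_cm + Md² gives I = 0.22188 + (3.6)(0.28)² = 0.50412 kg m².
Total I = 0.59426 + 0.46125 + 0.50412 = 1.5596 kg m².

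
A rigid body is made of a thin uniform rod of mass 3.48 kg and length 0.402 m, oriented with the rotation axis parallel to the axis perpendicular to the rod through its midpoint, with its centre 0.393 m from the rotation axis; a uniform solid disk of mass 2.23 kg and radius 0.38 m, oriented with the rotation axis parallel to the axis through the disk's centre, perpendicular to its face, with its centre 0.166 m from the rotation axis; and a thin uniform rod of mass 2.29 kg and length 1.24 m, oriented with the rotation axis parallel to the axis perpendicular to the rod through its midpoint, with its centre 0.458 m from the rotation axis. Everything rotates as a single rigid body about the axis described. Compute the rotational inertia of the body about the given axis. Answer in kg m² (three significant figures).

Thin rod: I_cm = (1/12)ML² = (1/12)(3.48)(0.402)² = 0.046865 kg m²; centre at d = 0.393 m, so I = I_cm + Md² gives I = 0.046865 + (3.48)(0.393)² = 0.58435 kg m².
Solid disk: I_cm = (1/2)MR² = (1/2)(2.23)(0.38)² = 0.16101 kg m²; centre at d = 0.166 m, so I = I_cm + Md² gives I = 0.16101 + (2.23)(0.166)² = 0.22246 kg m².
Thin rod: I_cm = (1/12)ML² = (1/12)(2.29)(1.24)² = 0.29343 kg m²; centre at d = 0.458 m, so I = I_cm + Md² gives I = 0.29343 + (2.29)(0.458)² = 0.77378 kg m².
Total I = 0.58435 + 0.22246 + 0.77378 = 1.5806 kg m².

1.58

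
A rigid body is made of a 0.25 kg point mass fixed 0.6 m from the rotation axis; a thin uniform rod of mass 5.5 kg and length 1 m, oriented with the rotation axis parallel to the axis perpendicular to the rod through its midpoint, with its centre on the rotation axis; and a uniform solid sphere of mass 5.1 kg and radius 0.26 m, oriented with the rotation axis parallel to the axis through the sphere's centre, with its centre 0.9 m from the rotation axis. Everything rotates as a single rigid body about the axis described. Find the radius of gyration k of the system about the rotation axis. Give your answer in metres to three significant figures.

0.666

Point mass: I_cm = 0; centre at d = 0.6 m, so the parallel axis theorem gives I = 0 + (0.25)(0.6)² = 0.09 kg·m².
Thin rod: I_cm = (1/12)ML² = (1/12)(5.5)(1)² = 0.45833 kg·m²; axis through the centre, so I = 0.45833 kg·m².
Solid sphere: I_cm = (2/5)MR² = (2/5)(5.1)(0.26)² = 0.1379 kg·m²; centre at d = 0.9 m, so the parallel axis theorem gives I = 0.1379 + (5.1)(0.9)² = 4.2689 kg·m².
Total I = 4.8172 kg·m²; total mass M = 10.85 kg.
k = √(I/M) = √(4.8172/10.85) = 0.66632 m.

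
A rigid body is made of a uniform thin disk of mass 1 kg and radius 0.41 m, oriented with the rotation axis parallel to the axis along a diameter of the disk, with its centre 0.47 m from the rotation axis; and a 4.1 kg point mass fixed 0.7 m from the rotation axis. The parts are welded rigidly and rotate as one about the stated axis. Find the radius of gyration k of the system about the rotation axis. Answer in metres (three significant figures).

0.667

Thin disk: I_cm = (1/4)MR² = (1/4)(1)(0.41)² = 0.042025 kg m²; centre at d = 0.47 m, so the parallel axis theorem gives I = 0.042025 + (1)(0.47)² = 0.26292 kg m².
Point mass: I_cm = 0; centre at d = 0.7 m, so the parallel axis theorem gives I = 0 + (4.1)(0.7)² = 2.009 kg m².
Total I = 2.2719 kg m²; total mass M = 5.1 kg.
k = √(I/M) = √(2.2719/5.1) = 0.66744 m.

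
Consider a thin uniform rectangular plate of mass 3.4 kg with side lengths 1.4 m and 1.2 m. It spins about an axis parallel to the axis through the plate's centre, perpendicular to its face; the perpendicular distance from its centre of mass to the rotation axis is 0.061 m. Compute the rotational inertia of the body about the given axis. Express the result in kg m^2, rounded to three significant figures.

0.976

I_cm = (1/12)M(a²+b²) = (1/12)(3.4)[(1.4)² + (1.2)²] = 0.96333 kg m^2; centre at d = 0.061 m, so I = I_cm + Md² gives I = 0.96333 + (3.4)(0.061)² = 0.97598 kg m^2.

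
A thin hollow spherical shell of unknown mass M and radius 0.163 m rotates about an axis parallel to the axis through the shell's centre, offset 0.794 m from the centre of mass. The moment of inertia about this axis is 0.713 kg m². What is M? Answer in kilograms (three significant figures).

1.10

I = I_cm + Md² = (2/3)MR² + Md² = M·[0.666667·(0.163)² + (0.794)²] = M·0.64815.
So M = 0.713 / 0.64815 = 1.1001 kg.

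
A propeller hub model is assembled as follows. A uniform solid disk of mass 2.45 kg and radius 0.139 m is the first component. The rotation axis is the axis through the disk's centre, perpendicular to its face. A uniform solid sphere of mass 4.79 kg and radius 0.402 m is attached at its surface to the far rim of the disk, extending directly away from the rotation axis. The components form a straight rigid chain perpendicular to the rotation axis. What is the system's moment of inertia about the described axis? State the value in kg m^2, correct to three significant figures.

1.74

Solid disk: I_cm = (1/2)MR² = (1/2)(2.45)(0.139)² = 0.023668 kg m^2; axis through the centre, so I = 0.023668 kg m^2.
Solid sphere: I_cm = (2/5)MR² = (2/5)(4.79)(0.402)² = 0.30963 kg m^2; centre at d = 0.139 + 0.402 = 0.541 m, so I = I_cm + Md² gives I = 0.30963 + (4.79)(0.541)² = 1.7116 kg m^2.
Total I = 0.023668 + 1.7116 = 1.7352 kg m^2.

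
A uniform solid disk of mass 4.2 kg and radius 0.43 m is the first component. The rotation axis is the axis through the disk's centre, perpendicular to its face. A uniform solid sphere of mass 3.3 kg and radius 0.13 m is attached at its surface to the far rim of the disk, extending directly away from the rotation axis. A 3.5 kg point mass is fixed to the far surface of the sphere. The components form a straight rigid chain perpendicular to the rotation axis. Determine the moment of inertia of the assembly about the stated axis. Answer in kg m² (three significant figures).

Solid disk: I_cm = (1/2)MR² = (1/2)(4.2)(0.43)² = 0.38829 kg m²; axis through the centre, so I = 0.38829 kg m².
Solid sphere: I_cm = (2/5)MR² = (2/5)(3.3)(0.13)² = 0.022308 kg m²; centre at d = 0.43 + 0.13 = 0.56 m, so I = I_cm + Md² gives I = 0.022308 + (3.3)(0.56)² = 1.0572 kg m².
Point mass: I_cm = 0; centre at d = 0.43 + 0.13 + 0.13 = 0.69 m, so I = I_cm + Md² gives I = 0 + (3.5)(0.69)² = 1.6663 kg m².
Total I = 0.38829 + 1.0572 + 1.6663 = 3.1118 kg m².

3.11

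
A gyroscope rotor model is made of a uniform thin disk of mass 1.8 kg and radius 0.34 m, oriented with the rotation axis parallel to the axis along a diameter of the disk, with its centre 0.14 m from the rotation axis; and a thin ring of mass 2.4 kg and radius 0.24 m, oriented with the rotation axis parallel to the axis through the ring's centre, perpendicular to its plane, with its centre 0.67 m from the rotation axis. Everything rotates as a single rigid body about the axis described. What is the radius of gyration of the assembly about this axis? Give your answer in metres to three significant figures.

Thin disk: I_cm = (1/4)MR² = (1/4)(1.8)(0.34)² = 0.05202 kg m^2; centre at d = 0.14 m, so the parallel axis theorem gives I = 0.05202 + (1.8)(0.14)² = 0.0873 kg m^2.
Thin ring: I_cm = MR² = (2.4)(0.24)² = 0.13824 kg m^2; centre at d = 0.67 m, so the parallel axis theorem gives I = 0.13824 + (2.4)(0.67)² = 1.2156 kg m^2.
Total I = 1.3029 kg m^2; total mass M = 4.2 kg.
k = √(I/M) = √(1.3029/4.2) = 0.55697 m.

0.557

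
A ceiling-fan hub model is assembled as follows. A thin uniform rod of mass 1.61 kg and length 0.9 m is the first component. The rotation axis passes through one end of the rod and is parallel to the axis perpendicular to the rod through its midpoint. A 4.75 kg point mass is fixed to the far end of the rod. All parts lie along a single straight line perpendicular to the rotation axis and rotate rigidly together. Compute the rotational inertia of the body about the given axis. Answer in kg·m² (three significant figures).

Thin rod: I_cm = (1/12)ML² = (1/12)(1.61)(0.9)² = 0.10867 kg·m²; centre at d = 0.45 m, so the parallel axis theorem gives I = 0.10867 + (1.61)(0.45)² = 0.4347 kg·m².
Point mass: I_cm = 0; centre at d = 0.45 + 0.45 = 0.9 m, so the parallel axis theorem gives I = 0 + (4.75)(0.9)² = 3.8475 kg·m².
Total I = 0.4347 + 3.8475 = 4.2822 kg·m².

4.28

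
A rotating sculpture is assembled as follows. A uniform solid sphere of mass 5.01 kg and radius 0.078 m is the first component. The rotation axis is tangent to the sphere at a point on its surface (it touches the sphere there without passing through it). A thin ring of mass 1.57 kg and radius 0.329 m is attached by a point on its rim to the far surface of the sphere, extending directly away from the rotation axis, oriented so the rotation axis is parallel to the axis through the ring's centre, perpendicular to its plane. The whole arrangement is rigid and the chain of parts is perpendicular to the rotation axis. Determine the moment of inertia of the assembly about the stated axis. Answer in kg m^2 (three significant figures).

0.582

Solid sphere: I_cm = (2/5)MR² = (2/5)(5.01)(0.078)² = 0.012192 kg m^2; centre at d = 0.078 m, so I = I_cm + Md² gives I = 0.012192 + (5.01)(0.078)² = 0.042673 kg m^2.
Thin ring: I_cm = MR² = (1.57)(0.329)² = 0.16994 kg m^2; centre at d = 0.078 + 0.078 + 0.329 = 0.485 m, so I = I_cm + Md² gives I = 0.16994 + (1.57)(0.485)² = 0.53924 kg m^2.
Total I = 0.042673 + 0.53924 = 0.58191 kg m^2.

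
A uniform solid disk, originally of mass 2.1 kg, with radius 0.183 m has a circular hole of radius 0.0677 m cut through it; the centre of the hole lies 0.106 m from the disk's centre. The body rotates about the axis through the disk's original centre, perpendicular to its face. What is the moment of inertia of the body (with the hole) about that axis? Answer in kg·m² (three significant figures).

0.0313

Unpierced body about its centre: I₀ = (1/2)MR² = (1/2)(2.1)(0.183)² = 0.035163 kg·m².
The removed disk has mass m = M·(r/R)² = (2.1)(0.0677/0.183)² = 0.28741 kg (same uniform areal density).
Its moment of inertia about the rotation axis (parallel-axis theorem): I_hole = (1/2)mr² + md² = (1/2)(0.28741)(0.0677)² + (0.28741)(0.106)² = 0.0038879 kg·m².
Treating the hole as negative mass, I = I₀ − I_hole = 0.035163 − 0.0038879 = 0.031276 kg·m².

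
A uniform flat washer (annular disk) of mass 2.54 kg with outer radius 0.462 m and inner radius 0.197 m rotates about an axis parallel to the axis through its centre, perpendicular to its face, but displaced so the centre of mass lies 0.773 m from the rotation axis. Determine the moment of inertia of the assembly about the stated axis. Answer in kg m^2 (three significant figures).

1.84

I_cm = (1/2)M(R²+r²) = (1/2)(2.54)[(0.462)² + (0.197)²] = 0.32036 kg m^2; centre at d = 0.773 m, so the parallel axis theorem gives I = 0.32036 + (2.54)(0.773)² = 1.8381 kg m^2.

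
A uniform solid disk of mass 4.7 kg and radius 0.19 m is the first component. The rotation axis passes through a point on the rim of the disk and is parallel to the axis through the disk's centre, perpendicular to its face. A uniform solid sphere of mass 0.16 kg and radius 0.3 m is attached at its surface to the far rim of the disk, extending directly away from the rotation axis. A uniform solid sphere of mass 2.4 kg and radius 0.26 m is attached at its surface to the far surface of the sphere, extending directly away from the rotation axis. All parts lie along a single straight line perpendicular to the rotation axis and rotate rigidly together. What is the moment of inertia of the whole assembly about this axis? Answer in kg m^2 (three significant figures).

4.09

Solid disk: I_cm = (1/2)MR² = (1/2)(4.7)(0.19)² = 0.084835 kg m^2; centre at d = 0.19 m, so I = I_cm + Md² gives I = 0.084835 + (4.7)(0.19)² = 0.25451 kg m^2.
Solid sphere: I_cm = (2/5)MR² = (2/5)(0.16)(0.3)² = 0.00576 kg m^2; centre at d = 0.19 + 0.19 + 0.3 = 0.68 m, so I = I_cm + Md² gives I = 0.00576 + (0.16)(0.68)² = 0.079744 kg m^2.
Solid sphere: I_cm = (2/5)MR² = (2/5)(2.4)(0.26)² = 0.064896 kg m^2; centre at d = 0.19 + 0.19 + 0.3 + 0.3 + 0.26 = 1.24 m, so I = I_cm + Md² gives I = 0.064896 + (2.4)(1.24)² = 3.7551 kg m^2.
Total I = 0.25451 + 0.079744 + 3.7551 = 4.0894 kg m^2.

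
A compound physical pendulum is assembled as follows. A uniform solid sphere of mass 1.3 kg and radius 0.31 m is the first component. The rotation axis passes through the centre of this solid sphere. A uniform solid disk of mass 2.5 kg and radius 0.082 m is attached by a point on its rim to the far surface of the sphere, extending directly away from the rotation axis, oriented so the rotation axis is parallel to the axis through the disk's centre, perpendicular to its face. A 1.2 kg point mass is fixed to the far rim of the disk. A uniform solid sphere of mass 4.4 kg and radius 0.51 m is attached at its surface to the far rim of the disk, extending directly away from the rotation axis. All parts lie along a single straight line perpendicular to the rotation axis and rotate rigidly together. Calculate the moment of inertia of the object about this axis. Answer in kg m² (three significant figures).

Solid sphere: I_cm = (2/5)MR² = (2/5)(1.3)(0.31)² = 0.049972 kg m²; axis through the centre, so I = 0.049972 kg m².
Solid disk: I_cm = (1/2)MR² = (1/2)(2.5)(0.082)² = 0.008405 kg m²; centre at d = 0.31 + 0.082 = 0.392 m, so I = I_cm + Md² gives I = 0.008405 + (2.5)(0.392)² = 0.39257 kg m².
Point mass: I_cm = 0; centre at d = 0.31 + 0.082 + 0.082 = 0.474 m, so I = I_cm + Md² gives I = 0 + (1.2)(0.474)² = 0.26961 kg m².
Solid sphere: I_cm = (2/5)MR² = (2/5)(4.4)(0.51)² = 0.45778 kg m²; centre at d = 0.31 + 0.082 + 0.082 + 0.51 = 0.984 m, so I = I_cm + Md² gives I = 0.45778 + (4.4)(0.984)² = 4.7181 kg m².
Total I = 0.049972 + 0.39257 + 0.26961 + 4.7181 = 5.4303 kg m².

5.43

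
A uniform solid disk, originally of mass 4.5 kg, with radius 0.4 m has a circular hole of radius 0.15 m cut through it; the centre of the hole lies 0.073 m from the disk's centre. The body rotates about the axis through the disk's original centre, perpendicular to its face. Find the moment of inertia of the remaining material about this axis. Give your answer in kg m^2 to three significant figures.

Unpierced body about its centre: I₀ = (1/2)MR² = (1/2)(4.5)(0.4)² = 0.36 kg m^2.
The removed disk has mass m = M·(r/R)² = (4.5)(0.15/0.4)² = 0.63281 kg (same uniform areal density).
Its moment of inertia about the rotation axis (parallel-axis theorem): I_hole = (1/2)mr² + md² = (1/2)(0.63281)(0.15)² + (0.63281)(0.073)² = 0.010491 kg m^2.
Treating the hole as negative mass, I = I₀ − I_hole = 0.36 − 0.010491 = 0.34951 kg m^2.

0.350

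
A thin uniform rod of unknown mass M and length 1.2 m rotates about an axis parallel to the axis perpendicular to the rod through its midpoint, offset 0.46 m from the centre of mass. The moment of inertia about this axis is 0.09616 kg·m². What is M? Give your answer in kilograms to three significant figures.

0.290

I = I_cm + Md² = (1/12)ML² + Md² = M·[0.0833333·(1.2)² + (0.46)²] = M·0.3316.
So M = 0.09616 / 0.3316 = 0.28999 kg.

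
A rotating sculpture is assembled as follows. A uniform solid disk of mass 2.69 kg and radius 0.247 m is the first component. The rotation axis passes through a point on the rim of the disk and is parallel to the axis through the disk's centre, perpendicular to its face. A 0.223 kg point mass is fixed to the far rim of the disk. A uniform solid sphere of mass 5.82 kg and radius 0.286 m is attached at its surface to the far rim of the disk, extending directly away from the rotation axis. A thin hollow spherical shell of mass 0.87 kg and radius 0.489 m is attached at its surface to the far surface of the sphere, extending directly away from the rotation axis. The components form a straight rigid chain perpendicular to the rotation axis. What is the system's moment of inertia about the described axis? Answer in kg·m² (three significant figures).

Solid disk: I_cm = (1/2)MR² = (1/2)(2.69)(0.247)² = 0.082057 kg·m²; centre at d = 0.247 m, so I = I_cm + Md² gives I = 0.082057 + (2.69)(0.247)² = 0.24617 kg·m².
Point mass: I_cm = 0; centre at d = 0.247 + 0.247 = 0.494 m, so I = I_cm + Md² gives I = 0 + (0.223)(0.494)² = 0.05442 kg·m².
Solid sphere: I_cm = (2/5)MR² = (2/5)(5.82)(0.286)² = 0.19042 kg·m²; centre at d = 0.247 + 0.247 + 0.286 = 0.78 m, so I = I_cm + Md² gives I = 0.19042 + (5.82)(0.78)² = 3.7313 kg·m².
Spherical shell: I_cm = (2/3)MR² = (2/3)(0.87)(0.489)² = 0.13869 kg·m²; centre at d = 0.247 + 0.247 + 0.286 + 0.286 + 0.489 = 1.555 m, so I = I_cm + Md² gives I = 0.13869 + (0.87)(1.555)² = 2.2424 kg·m².
Total I = 0.24617 + 0.05442 + 3.7313 + 2.2424 = 6.2743 kg·m².

6.27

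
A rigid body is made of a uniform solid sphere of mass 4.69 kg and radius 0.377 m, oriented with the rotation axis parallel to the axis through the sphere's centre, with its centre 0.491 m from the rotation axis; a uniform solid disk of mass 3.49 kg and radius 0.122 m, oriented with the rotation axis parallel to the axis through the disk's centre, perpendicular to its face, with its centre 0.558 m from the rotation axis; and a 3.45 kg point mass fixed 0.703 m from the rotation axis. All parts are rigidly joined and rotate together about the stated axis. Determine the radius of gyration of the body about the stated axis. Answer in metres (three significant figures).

Solid sphere: I_cm = (2/5)MR² = (2/5)(4.69)(0.377)² = 0.26663 kg·m²; centre at d = 0.491 m, so I = I_cm + Md² gives I = 0.26663 + (4.69)(0.491)² = 1.3973 kg·m².
Solid disk: I_cm = (1/2)MR² = (1/2)(3.49)(0.122)² = 0.025973 kg·m²; centre at d = 0.558 m, so I = I_cm + Md² gives I = 0.025973 + (3.49)(0.558)² = 1.1126 kg·m².
Point mass: I_cm = 0; centre at d = 0.703 m, so I = I_cm + Md² gives I = 0 + (3.45)(0.703)² = 1.705 kg·m².
Total I = 4.215 kg·m²; total mass M = 11.63 kg.
k = √(I/M) = √(4.215/11.63) = 0.60201 m.

0.602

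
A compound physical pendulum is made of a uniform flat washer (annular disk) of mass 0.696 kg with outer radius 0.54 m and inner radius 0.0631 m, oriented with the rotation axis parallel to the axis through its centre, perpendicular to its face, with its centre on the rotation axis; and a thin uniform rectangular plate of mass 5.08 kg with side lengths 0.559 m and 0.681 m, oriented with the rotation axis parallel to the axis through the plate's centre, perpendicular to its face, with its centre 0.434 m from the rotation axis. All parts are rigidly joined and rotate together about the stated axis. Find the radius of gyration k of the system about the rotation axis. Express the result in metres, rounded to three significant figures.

Annular disk: I_cm = (1/2)M(R²+r²) = (1/2)(0.696)[(0.54)² + (0.0631)²] = 0.10286 kg·m²; axis through the centre, so I = 0.10286 kg·m².
Rectangular plate: I_cm = (1/12)M(a²+b²) = (1/12)(5.08)[(0.559)² + (0.681)²] = 0.32861 kg·m²; centre at d = 0.434 m, so the parallel axis theorem gives I = 0.32861 + (5.08)(0.434)² = 1.2855 kg·m².
Total I = 1.3883 kg·m²; total mass M = 5.776 kg.
k = √(I/M) = √(1.3883/5.776) = 0.49027 m.

0.490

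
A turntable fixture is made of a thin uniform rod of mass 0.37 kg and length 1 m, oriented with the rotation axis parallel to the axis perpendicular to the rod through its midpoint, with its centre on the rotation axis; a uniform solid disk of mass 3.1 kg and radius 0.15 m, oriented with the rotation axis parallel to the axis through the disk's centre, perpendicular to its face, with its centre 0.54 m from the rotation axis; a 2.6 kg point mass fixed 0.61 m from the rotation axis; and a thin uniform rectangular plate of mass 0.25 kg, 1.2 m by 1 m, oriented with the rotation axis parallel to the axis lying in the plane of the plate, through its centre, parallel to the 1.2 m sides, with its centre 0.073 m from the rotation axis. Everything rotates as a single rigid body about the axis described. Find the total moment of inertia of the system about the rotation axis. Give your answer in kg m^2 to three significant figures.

1.96

Thin rod: I_cm = (1/12)ML² = (1/12)(0.37)(1)² = 0.030833 kg m^2; axis through the centre, so I = 0.030833 kg m^2.
Solid disk: I_cm = (1/2)MR² = (1/2)(3.1)(0.15)² = 0.034875 kg m^2; centre at d = 0.54 m, so I = I_cm + Md² gives I = 0.034875 + (3.1)(0.54)² = 0.93884 kg m^2.
Point mass: I_cm = 0; centre at d = 0.61 m, so I = I_cm + Md² gives I = 0 + (2.6)(0.61)² = 0.96746 kg m^2.
Rectangular plate: I_cm = (1/12)Mb² = (1/12)(0.25)(1)² = 0.020833 kg m^2; centre at d = 0.073 m, so I = I_cm + Md² gives I = 0.020833 + (0.25)(0.073)² = 0.022166 kg m^2.
Total I = 0.030833 + 0.93884 + 0.96746 + 0.022166 = 1.9593 kg m^2.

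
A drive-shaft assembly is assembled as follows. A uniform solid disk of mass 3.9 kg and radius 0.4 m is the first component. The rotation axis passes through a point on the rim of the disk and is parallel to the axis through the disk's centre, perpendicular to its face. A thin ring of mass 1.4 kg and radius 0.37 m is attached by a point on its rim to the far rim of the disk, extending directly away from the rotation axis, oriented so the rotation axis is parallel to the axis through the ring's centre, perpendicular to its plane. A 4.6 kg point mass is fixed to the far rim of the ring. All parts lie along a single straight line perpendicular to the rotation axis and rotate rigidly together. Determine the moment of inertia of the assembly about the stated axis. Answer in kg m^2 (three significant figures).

Solid disk: I_cm = (1/2)MR² = (1/2)(3.9)(0.4)² = 0.312 kg m^2; centre at d = 0.4 m, so I = I_cm + Md² gives I = 0.312 + (3.9)(0.4)² = 0.936 kg m^2.
Thin ring: I_cm = MR² = (1.4)(0.37)² = 0.19166 kg m^2; centre at d = 0.4 + 0.4 + 0.37 = 1.17 m, so I = I_cm + Md² gives I = 0.19166 + (1.4)(1.17)² = 2.1081 kg m^2.
Point mass: I_cm = 0; centre at d = 0.4 + 0.4 + 0.37 + 0.37 = 1.54 m, so I = I_cm + Md² gives I = 0 + (4.6)(1.54)² = 10.909 kg m^2.
Total I = 0.936 + 2.1081 + 10.909 = 13.953 kg m^2.

14.0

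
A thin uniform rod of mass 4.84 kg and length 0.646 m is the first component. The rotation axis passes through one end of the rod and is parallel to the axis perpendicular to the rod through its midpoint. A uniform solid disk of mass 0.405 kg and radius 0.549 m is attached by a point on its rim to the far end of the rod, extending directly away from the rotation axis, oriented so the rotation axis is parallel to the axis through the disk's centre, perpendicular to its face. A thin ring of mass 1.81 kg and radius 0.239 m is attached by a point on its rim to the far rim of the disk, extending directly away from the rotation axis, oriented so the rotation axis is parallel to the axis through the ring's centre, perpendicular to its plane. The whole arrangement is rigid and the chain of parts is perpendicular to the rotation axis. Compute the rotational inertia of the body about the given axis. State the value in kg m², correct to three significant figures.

Thin rod: I_cm = (1/12)ML² = (1/12)(4.84)(0.646)² = 0.16832 kg m²; centre at d = 0.323 m, so the parallel axis theorem gives I = 0.16832 + (4.84)(0.323)² = 0.67327 kg m².
Solid disk: I_cm = (1/2)MR² = (1/2)(0.405)(0.549)² = 0.061034 kg m²; centre at d = 0.323 + 0.323 + 0.549 = 1.195 m, so the parallel axis theorem gives I = 0.061034 + (0.405)(1.195)² = 0.63938 kg m².
Thin ring: I_cm = MR² = (1.81)(0.239)² = 0.10339 kg m²; centre at d = 0.323 + 0.323 + 0.549 + 0.549 + 0.239 = 1.983 m, so the parallel axis theorem gives I = 0.10339 + (1.81)(1.983)² = 7.2208 kg m².
Total I = 0.67327 + 0.63938 + 7.2208 = 8.5335 kg m².

8.53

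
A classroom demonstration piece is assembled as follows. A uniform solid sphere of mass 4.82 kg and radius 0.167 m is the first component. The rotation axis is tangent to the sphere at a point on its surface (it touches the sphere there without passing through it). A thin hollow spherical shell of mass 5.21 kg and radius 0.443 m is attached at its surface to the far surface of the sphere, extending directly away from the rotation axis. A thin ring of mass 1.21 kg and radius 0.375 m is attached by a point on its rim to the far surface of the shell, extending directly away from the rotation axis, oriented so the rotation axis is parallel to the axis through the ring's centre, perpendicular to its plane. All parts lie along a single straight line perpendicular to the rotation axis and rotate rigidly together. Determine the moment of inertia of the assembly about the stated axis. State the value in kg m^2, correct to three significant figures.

Solid sphere: I_cm = (2/5)MR² = (2/5)(4.82)(0.167)² = 0.05377 kg m^2; centre at d = 0.167 m, so the parallel axis theorem gives I = 0.05377 + (4.82)(0.167)² = 0.18819 kg m^2.
Spherical shell: I_cm = (2/3)MR² = (2/3)(5.21)(0.443)² = 0.68164 kg m^2; centre at d = 0.167 + 0.167 + 0.443 = 0.777 m, so the parallel axis theorem gives I = 0.68164 + (5.21)(0.777)² = 3.8271 kg m^2.
Thin ring: I_cm = MR² = (1.21)(0.375)² = 0.17016 kg m^2; centre at d = 0.167 + 0.167 + 0.443 + 0.443 + 0.375 = 1.595 m, so the parallel axis theorem gives I = 0.17016 + (1.21)(1.595)² = 3.2484 kg m^2.
Total I = 0.18819 + 3.8271 + 3.2484 = 7.2637 kg m^2.

7.26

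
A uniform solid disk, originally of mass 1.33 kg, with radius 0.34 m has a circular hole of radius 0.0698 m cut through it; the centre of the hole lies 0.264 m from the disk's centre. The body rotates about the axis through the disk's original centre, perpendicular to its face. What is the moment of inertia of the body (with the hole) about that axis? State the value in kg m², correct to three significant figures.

0.0728

Unpierced body about its centre: I₀ = (1/2)MR² = (1/2)(1.33)(0.34)² = 0.076874 kg m².
The removed disk has mass m = M·(r/R)² = (1.33)(0.0698/0.34)² = 0.056054 kg (same uniform areal density).
Its moment of inertia about the rotation axis (parallel-axis theorem): I_hole = (1/2)mr² + md² = (1/2)(0.056054)(0.0698)² + (0.056054)(0.264)² = 0.0040433 kg m².
Treating the hole as negative mass, I = I₀ − I_hole = 0.076874 − 0.0040433 = 0.072831 kg m².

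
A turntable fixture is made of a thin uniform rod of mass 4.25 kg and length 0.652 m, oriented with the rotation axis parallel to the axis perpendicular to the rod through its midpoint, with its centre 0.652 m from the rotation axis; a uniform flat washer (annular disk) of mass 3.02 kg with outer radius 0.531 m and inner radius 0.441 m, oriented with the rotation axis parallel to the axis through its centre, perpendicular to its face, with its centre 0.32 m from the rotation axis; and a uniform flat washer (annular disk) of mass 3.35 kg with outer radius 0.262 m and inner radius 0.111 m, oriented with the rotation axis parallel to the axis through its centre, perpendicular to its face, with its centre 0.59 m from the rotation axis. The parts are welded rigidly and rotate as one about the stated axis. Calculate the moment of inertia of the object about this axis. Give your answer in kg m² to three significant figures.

4.29

Thin rod: I_cm = (1/12)ML² = (1/12)(4.25)(0.652)² = 0.15056 kg m²; centre at d = 0.652 m, so the parallel axis theorem gives I = 0.15056 + (4.25)(0.652)² = 1.9572 kg m².
Annular disk: I_cm = (1/2)M(R²+r²) = (1/2)(3.02)[(0.531)² + (0.441)²] = 0.71943 kg m²; centre at d = 0.32 m, so the parallel axis theorem gives I = 0.71943 + (3.02)(0.32)² = 1.0287 kg m².
Annular disk: I_cm = (1/2)M(R²+r²) = (1/2)(3.35)[(0.262)² + (0.111)²] = 0.13562 kg m²; centre at d = 0.59 m, so the parallel axis theorem gives I = 0.13562 + (3.35)(0.59)² = 1.3018 kg m².
Total I = 1.9572 + 1.0287 + 1.3018 = 4.2877 kg m².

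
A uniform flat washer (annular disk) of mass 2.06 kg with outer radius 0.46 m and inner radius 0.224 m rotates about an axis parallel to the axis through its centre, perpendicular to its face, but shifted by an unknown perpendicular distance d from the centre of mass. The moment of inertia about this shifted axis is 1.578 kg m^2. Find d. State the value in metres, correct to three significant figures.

0.797

About the centre-of-mass axis, I_cm = (1/2)M(R²+r²) = (1/2)(2.06)[(0.46)² + (0.224)²] = 0.26963 kg m^2.
Parallel axis theorem: I = I_cm + Md², so Md² = 1.578 − 0.26963 = 1.3084 kg m^2.
d = √(1.3084 / 2.06) = 0.79695 m.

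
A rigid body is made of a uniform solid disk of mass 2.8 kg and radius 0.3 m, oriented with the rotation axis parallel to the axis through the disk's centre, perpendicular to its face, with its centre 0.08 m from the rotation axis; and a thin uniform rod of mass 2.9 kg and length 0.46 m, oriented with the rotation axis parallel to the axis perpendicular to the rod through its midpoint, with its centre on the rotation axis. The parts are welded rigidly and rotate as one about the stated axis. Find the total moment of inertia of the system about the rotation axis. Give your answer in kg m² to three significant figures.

Solid disk: I_cm = (1/2)MR² = (1/2)(2.8)(0.3)² = 0.126 kg m²; centre at d = 0.08 m, so I = I_cm + Md² gives I = 0.126 + (2.8)(0.08)² = 0.14392 kg m².
Thin rod: I_cm = (1/12)ML² = (1/12)(2.9)(0.46)² = 0.051137 kg m²; axis through the centre, so I = 0.051137 kg m².
Total I = 0.14392 + 0.051137 = 0.19506 kg m².

0.195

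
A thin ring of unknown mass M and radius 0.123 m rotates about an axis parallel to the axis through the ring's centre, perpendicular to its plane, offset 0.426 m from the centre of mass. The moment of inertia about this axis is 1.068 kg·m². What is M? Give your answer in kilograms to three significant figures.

I = I_cm + Md² = MR² + Md² = M·[1·(0.123)² + (0.426)²] = M·0.19661.
So M = 1.068 / 0.19661 = 5.4322 kg.

5.43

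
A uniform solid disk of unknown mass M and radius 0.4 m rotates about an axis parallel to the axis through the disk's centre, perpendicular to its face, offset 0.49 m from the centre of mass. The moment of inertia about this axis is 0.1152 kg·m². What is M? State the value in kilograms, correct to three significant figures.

0.360

I = I_cm + Md² = (1/2)MR² + Md² = M·[0.5·(0.4)² + (0.49)²] = M·0.3201.
So M = 0.1152 / 0.3201 = 0.35989 kg.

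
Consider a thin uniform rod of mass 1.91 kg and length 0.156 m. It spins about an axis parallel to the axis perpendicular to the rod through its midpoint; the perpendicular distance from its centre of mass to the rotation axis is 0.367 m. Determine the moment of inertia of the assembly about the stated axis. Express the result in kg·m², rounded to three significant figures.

0.261

I_cm = (1/12)ML² = (1/12)(1.91)(0.156)² = 0.0038735 kg·m²; centre at d = 0.367 m, so the parallel axis theorem gives I = 0.0038735 + (1.91)(0.367)² = 0.26113 kg·m².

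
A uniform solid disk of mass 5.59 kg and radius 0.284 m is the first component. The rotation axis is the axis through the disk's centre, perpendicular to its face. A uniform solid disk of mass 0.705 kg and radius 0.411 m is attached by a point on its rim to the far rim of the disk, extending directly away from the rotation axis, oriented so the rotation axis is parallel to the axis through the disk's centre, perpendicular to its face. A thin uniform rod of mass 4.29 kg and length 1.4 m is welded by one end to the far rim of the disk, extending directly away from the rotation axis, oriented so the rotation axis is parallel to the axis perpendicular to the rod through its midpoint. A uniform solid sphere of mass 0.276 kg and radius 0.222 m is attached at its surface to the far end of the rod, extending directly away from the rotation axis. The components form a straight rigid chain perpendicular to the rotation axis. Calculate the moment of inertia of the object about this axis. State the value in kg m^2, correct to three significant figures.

17.4

Solid disk: I_cm = (1/2)MR² = (1/2)(5.59)(0.284)² = 0.22543 kg m^2; axis through the centre, so I = 0.22543 kg m^2.
Solid disk: I_cm = (1/2)MR² = (1/2)(0.705)(0.411)² = 0.059545 kg m^2; centre at d = 0.284 + 0.411 = 0.695 m, so I = I_cm + Md² gives I = 0.059545 + (0.705)(0.695)² = 0.40008 kg m^2.
Thin rod: I_cm = (1/12)ML² = (1/12)(4.29)(1.4)² = 0.7007 kg m^2; centre at d = 0.284 + 0.411 + 0.411 + 0.7 = 1.806 m, so I = I_cm + Md² gives I = 0.7007 + (4.29)(1.806)² = 14.693 kg m^2.
Solid sphere: I_cm = (2/5)MR² = (2/5)(0.276)(0.222)² = 0.005441 kg m^2; centre at d = 0.284 + 0.411 + 0.411 + 0.7 + 0.7 + 0.222 = 2.728 m, so I = I_cm + Md² gives I = 0.005441 + (0.276)(2.728)² = 2.0594 kg m^2.
Total I = 0.22543 + 0.40008 + 14.693 + 2.0594 = 17.378 kg m^2.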